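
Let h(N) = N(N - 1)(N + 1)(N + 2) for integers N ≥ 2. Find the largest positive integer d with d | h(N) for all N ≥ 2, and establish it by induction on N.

Computing the first values: h(2) = 24 and h(3) = 120; gcd(24, 120) = 24, so d ≤ 24.
We prove 24 | N(N - 1)(N + 1)(N + 2) for all N ≥ 2 by induction on N.
Base step (N = 2): h(2) = 24 = 24·(1), so 24 | h(2).
Suppose the result is true for N = i, i.e. 24 | h(i). Then
h(i+1) − h(i) = i·(i+1)·(i+2)·(i+3) − (i-1)·i·(i+1)·(i+2) = i·(i+1)·(i+2)·[(i+3) − (i-1)] = 4·i·(i+1)·(i+2). The product of 3 consecutive integers is divisible by (3)! = 6, so h(i+1) − h(i) is divisible by 4·6 = 24. By the inductive hypothesis 24 | h(i), hence 24 | h(i+1).
By the principle of mathematical induction, the result holds for all N ≥ 2.
Therefore the largest such d is 24.

d = 24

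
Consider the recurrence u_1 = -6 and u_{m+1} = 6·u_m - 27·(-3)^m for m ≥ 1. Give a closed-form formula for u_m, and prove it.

u_m = -(-3)^(m + 1) + 3·6^(m - 1)

Computing the first terms: u_1 = -6, u_2 = 45, u_3 = 27. This suggests u_m = -(-3)^(m + 1) + 3·6^(m - 1).
Base case (m = 1): the formula gives -6 = -6 = u_1.
Inductive step: assume the claim holds for m = k, so u_k = -(-3)^(k + 1) + 3·6^(k - 1).
Then u_{k+1} = 6·u_k - 27·(-3)^k = 6·(-(-3)^(k + 1) + 3·6^(k - 1)) - 27·(-3)^k = -(-3)^(k + 2) + 3·6^k = -(-3)^((k+1) + 1) + 3·6^((k+1) - 1),
which is the claimed formula at m = k+1.
By the principle of mathematical induction, the result holds for all m ≥ 1.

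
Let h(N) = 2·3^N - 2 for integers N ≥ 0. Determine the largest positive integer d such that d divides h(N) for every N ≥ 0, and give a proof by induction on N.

d = 4

Computing the first values: h(0) = 0 and h(1) = 4; gcd(0, 4) = 4, so d ≤ 4.
We prove 4 | 2·3^N - 2 for all N ≥ 0 by induction on N.
When N = 0: h(0) = 0 = 4·(0), so 4 | h(0).
For the inductive step, assume it holds for an arbitrary r ≥ 0, i.e. 4 | h(r). Then
h(r+1) = 2·3^(r+1) - 2 = 3·(2·3^r - 2) + 4 = 3·h(r) + 4. The first term is divisible by 4 by the inductive hypothesis, and 4 is divisible by 4. Hence 4 | h(r+1).
By the principle of mathematical induction, the result holds for all N ≥ 0.
Therefore the largest such d is 4.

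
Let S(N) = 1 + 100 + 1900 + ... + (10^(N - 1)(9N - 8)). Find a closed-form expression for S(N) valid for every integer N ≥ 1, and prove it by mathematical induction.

We claim S(N) = 10^N(N - 1) + 1 for all N ≥ 1.
When N = 1: S(1) = 1, and the closed form gives 1. They agree.
Inductive step: assume the claim holds for N = p, so S(p) = 10^p(p - 1) + 1.
Then S(p+1) = S(p) + (10^p(9p + 1)) = (10^p(p - 1) + 1) + (10^p(9p + 1)).
Simplifying, S(p+1) = 10^(p + 1)p + 1 = 10^(p+1)((p+1) - 1) + 1,
which is the closed form with N = p+1.
By induction, the statement is established for all N ≥ 1.

S(N) = 10^N(N - 1) + 1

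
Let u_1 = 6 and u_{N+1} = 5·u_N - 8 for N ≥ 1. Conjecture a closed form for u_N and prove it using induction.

u_N = 4·5^(N - 1) + 2

Computing the first terms: u_1 = 6, u_2 = 22, u_3 = 102. This suggests u_N = 4·5^(N - 1) + 2.
Base step (N = 1): the formula gives 6 = 6 = u_1.
Inductive step: suppose the statement holds for some p ≥ 1, so u_p = 4·5^(p - 1) + 2.
Then u_{p+1} = 5·u_p - 8 = 5·(4·5^(p - 1) + 2) - 8 = 4·5^p + 2 = 4·5^((p+1) - 1) + 2,
which is the claimed formula at N = p+1.
By induction, the statement is established for all N ≥ 1.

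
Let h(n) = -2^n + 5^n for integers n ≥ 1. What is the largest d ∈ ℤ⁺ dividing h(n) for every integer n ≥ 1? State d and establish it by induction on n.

d = 3

Computing the first values: h(1) = 3 and h(2) = 21; gcd(3, 21) = 3, so d ≤ 3.
We prove 3 | -2^n + 5^n for all n ≥ 1 by induction on n.
Base step (n = 1): h(1) = 3 = 3·(1), so 3 | h(1).
Inductive step: assume the claim holds for n = i, i.e. 3 | h(i). Then
5^{i+1} − 2^{i+1} = 5·5^i − 2·2^i = 5·(5^i − 2^i) + (3)·2^i. The first term is divisible by 3 by the inductive hypothesis, and the second term (3)·2^i is divisible by 3 since 3 | 3. Hence 3 | h(i+1).
By the principle of mathematical induction, the result holds for all n ≥ 1.
Therefore the largest such d is 3.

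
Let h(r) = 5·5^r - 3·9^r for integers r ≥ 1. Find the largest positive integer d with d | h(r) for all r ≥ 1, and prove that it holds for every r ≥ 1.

Computing the first values: h(1) = -2 and h(2) = -118; gcd(-2, -118) = 2, so d ≤ 2.
We prove 2 | 5·5^r - 3·9^r for all r ≥ 1 by induction on r.
Base step (r = 1): h(1) = -2 = 2·(-1), so 2 | h(1).
Suppose the result is true for r = i, i.e. 2 | h(i). Then
h(i+1) − 9·h(i) = (5·5^(i+1) - 3·9^(i+1)) − 9·(5·5^i - 3·9^i) = (5)·5^i·(5 − 9) = (-20)·5^i. Since 2 | h(i) by the inductive hypothesis, 2 | 9·h(i); and 2 | -20 since -20 = 2·-10. Therefore 2 | h(i+1).
By induction, the statement is established for all r ≥ 1.
Therefore the largest such d is 2.

d = 2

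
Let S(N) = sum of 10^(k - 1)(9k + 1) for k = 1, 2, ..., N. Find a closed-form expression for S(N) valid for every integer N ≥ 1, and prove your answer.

We claim S(N) = 10^N·N for all N ≥ 1.
Base case (N = 1): S(1) = 10, and the closed form gives 10. They agree.
Inductive step: assume the claim holds for N = k, so S(k) = 10^k·k.
Then S(k+1) = S(k) + (10^k(9k + 10)) = (10^k·k) + (10^k(9k + 10)).
Simplifying, S(k+1) = 10^(k + 1)(k + 1) = 10^(k+1)·(k+1),
which is the closed form with N = k+1.
By induction, the statement is established for all N ≥ 1.

S(N) = 10^N·N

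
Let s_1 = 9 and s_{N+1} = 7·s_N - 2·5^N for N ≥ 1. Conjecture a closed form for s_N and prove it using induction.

Computing the first terms: s_1 = 9, s_2 = 53, s_3 = 321. This suggests s_N = 5^N + 4·7^(N - 1).
For the base case N = 1: the formula gives 9 = 9 = s_1.
Suppose the result is true for N = k, so s_k = 5^k + 4·7^(k - 1).
Then s_{k+1} = 7·s_k - 2·5^k = 7·(5^k + 4·7^(k - 1)) - 2·5^k = 5^(k + 1) + 4·7^k = 5^(k+1) + 4·7^((k+1) - 1),
which is the claimed formula at N = k+1.
By induction, the statement is established for all N ≥ 1.

s_N = 5^N + 4·7^(N - 1)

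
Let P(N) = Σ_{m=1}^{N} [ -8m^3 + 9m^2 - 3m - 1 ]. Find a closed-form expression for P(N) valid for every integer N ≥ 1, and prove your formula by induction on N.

We claim P(N) = -N(2N^3 + N^2 - N + 1) for all N ≥ 1.
For the base case N = 1: P(1) = -3, and the closed form gives -3. They agree.
Suppose the result is true for N = m, so P(m) = m(-2m^3 - m^2 + m - 1).
Then P(m+1) = P(m) + (-8m^3 - 15m^2 - 9m - 3) = (m(-2m^3 - m^2 + m - 1)) + (-8m^3 - 15m^2 - 9m - 3).
Simplifying, P(m+1) = -(m + 1)(2m^3 + 7m^2 + 7m + 3) = -(m+1)(2(m+1)^3 + (m+1)^2 - (m+1) + 1),
which is the closed form with N = m+1.
Hence, by induction on N, the claim holds for every N ≥ 1.

P(N) = -N(2N^3 + N^2 - N + 1)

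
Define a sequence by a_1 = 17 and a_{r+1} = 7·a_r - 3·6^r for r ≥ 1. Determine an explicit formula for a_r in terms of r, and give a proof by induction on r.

a_r = 3·6^r - 7^(r - 1)

Computing the first terms: a_1 = 17, a_2 = 101, a_3 = 599. This suggests a_r = 3·6^r - 7^(r - 1).
Base step (r = 1): the formula gives 17 = 17 = a_1.
Suppose the result is true for r = m, so a_m = 3·6^m - 7^(m - 1).
Then a_{m+1} = 7·a_m - 3·6^m = 7·(3·6^m - 7^(m - 1)) - 3·6^m = 3·6^(m + 1) - 7^m = 3·6^(m+1) - 7^((m+1) - 1),
which is the claimed formula at r = m+1.
Hence, by induction on r, the claim holds for every r ≥ 1.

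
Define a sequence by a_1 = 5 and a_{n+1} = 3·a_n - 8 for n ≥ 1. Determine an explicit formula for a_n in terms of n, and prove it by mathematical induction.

Computing the first terms: a_1 = 5, a_2 = 7, a_3 = 13. This suggests a_n = 3^(n - 1) + 4.
When n = 1: the formula gives 5 = 5 = a_1.
Inductive step: suppose the statement holds for some k ≥ 1, so a_k = 3^(k - 1) + 4.
Then a_{k+1} = 3·a_k - 8 = 3·(3^(k - 1) + 4) - 8 = 3^k + 4 = 3^((k+1) - 1) + 4,
which is the claimed formula at n = k+1.
By the principle of mathematical induction, the result holds for all n ≥ 1.

a_n = 3^(n - 1) + 4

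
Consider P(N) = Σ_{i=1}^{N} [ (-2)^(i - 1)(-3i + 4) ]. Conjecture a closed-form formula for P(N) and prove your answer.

P(N) = (-2)^N(N - 1) + 1

We claim P(N) = (-2)^N(N - 1) + 1 for all N ≥ 1.
When N = 1: P(1) = 1, and the closed form gives 1. They agree.
For the inductive step, assume it holds for an arbitrary i ≥ 1, so P(i) = (-2)^i(i - 1) + 1.
Then P(i+1) = P(i) + ((-2)^i(-3i + 1)) = ((-2)^i(i - 1) + 1) + ((-2)^i(-3i + 1)).
Simplifying, P(i+1) = (-2)^(i + 1)i + 1 = (-2)^(i+1)((i+1) - 1) + 1,
which is the closed form with N = i+1.
By the principle of mathematical induction, the result holds for all N ≥ 1.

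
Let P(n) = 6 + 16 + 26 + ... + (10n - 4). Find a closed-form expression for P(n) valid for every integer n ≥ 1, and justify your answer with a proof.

P(n) = n(5n + 1)

We claim P(n) = n(5n + 1) for all n ≥ 1.
Base step (n = 1): P(1) = 6, and the closed form gives 6. They agree.
Inductive step: assume the claim holds for n = k, so P(k) = k(5k + 1).
Then P(k+1) = P(k) + (10k + 6) = (k(5k + 1)) + (10k + 6).
Simplifying, P(k+1) = (k + 1)(5k + 6) = (k+1)(5(k+1) + 1),
which is the closed form with n = k+1.
By the principle of mathematical induction, the result holds for all n ≥ 1.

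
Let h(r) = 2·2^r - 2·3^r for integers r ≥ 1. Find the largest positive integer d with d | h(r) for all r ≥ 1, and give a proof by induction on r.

Computing the first values: h(1) = -2 and h(2) = -10; gcd(-2, -10) = 2, so d ≤ 2.
We prove 2 | 2·2^r - 2·3^r for all r ≥ 1 by induction on r.
When r = 1: h(1) = -2 = 2·(-1), so 2 | h(1).
Inductive step: suppose the statement holds for some k ≥ 1, i.e. 2 | h(k). Then
h(k+1) − 3·h(k) = (2·2^(k+1) - 2·3^(k+1)) − 3·(2·2^k - 2·3^k) = (2)·2^k·(2 − 3) = (-2)·2^k. Since 2 | h(k) by the inductive hypothesis, 2 | 3·h(k); and 2 | -2 since -2 = 2·-1. Therefore 2 | h(k+1).
By the principle of mathematical induction, the result holds for all r ≥ 1.
Therefore the largest such d is 2.

d = 2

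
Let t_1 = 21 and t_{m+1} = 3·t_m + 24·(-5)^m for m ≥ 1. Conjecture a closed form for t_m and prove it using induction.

t_m = -3(-5)^m + 2·3^m

Computing the first terms: t_1 = 21, t_2 = -57, t_3 = 429. This suggests t_m = -3(-5)^m + 2·3^m.
For the base case m = 1: the formula gives 21 = 21 = t_1.
Inductive step: suppose the statement holds for some p ≥ 1, so t_p = -3(-5)^p + 2·3^p.
Then t_{p+1} = 3·t_p + 24·(-5)^p = 3·(-3(-5)^p + 2·3^p) + 24·(-5)^p = -3(-5)^(p + 1) + 2·3^(p + 1),
which is the claimed formula at m = p+1.
By the principle of mathematical induction, the result holds for all m ≥ 1.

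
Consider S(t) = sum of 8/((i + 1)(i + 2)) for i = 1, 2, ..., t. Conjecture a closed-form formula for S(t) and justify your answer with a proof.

S(t) = 4t/(t + 2)

We claim S(t) = 4t/(t + 2) for all t ≥ 1.
Base step (t = 1): S(1) = 4/3, and the closed form gives 4/3. They agree.
Inductive step: suppose the statement holds for some i ≥ 1, so S(i) = 4i/(i + 2).
Then S(i+1) = S(i) + (8/((i + 2)(i + 3))) = (4i/(i + 2)) + (8/((i + 2)(i + 3))).
Simplifying, S(i+1) = 4(i + 1)/(i + 3) = 4(i+1)/((i+1) + 2),
which is the closed form with t = i+1.
This completes the induction.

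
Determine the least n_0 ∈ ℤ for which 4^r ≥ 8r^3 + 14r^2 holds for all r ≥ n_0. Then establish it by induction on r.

n_0 = 6

At r = 5: 1024 < 1350, so the inequality fails and n_0 ≥ 6. We prove 4^r ≥ 8r^3 + 14r^2 for all r ≥ 6.
For the base case r = 6: 4^r = 4096 and 8r^3 + 14r^2 = 2232, so 4096 ≥ 2232.
Suppose the result is true for r = m, so 4^m ≥ 8m^3 + 14m^2.
Then 4^(m + 1) = 4·(4^m) ≥ 4·(8m^3 + 14m^2).
Also, for m ≥ 6 we have 4·(8m^3 + 14m^2) ≥ 8(m+1)^3 + 14(m+1)^2, since 4·(8m^3 + 14m^2) − (8(m+1)^3 + 14(m+1)^2) = 24m^3 + 18m^2 - 52m - 22, which is nonnegative for all m ≥ 6.
Combining, 4^(m + 1) ≥ 8(m+1)^3 + 14(m+1)^2.
By the principle of mathematical induction, the result holds for all r ≥ 6.
Hence the smallest such n_0 is 6.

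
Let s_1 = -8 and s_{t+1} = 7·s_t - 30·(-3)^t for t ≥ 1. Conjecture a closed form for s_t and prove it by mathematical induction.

s_t = -(-3)^(t + 1) + 7^(t - 1)

Computing the first terms: s_1 = -8, s_2 = 34, s_3 = -32. This suggests s_t = -(-3)^(t + 1) + 7^(t - 1).
When t = 1: the formula gives -8 = -8 = s_1.
Inductive step: suppose the statement holds for some r ≥ 1, so s_r = -(-3)^(r + 1) + 7^(r - 1).
Then s_{r+1} = 7·s_r - 30·(-3)^r = 7·(-(-3)^(r + 1) + 7^(r - 1)) - 30·(-3)^r = -(-3)^(r + 2) + 7^r = -(-3)^((r+1) + 1) + 7^((r+1) - 1),
which is the claimed formula at t = r+1.
By the principle of mathematical induction, the result holds for all t ≥ 1.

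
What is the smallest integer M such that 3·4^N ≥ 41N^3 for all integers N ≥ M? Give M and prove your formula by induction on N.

M = 6

At N = 5: 3072 < 5125, so the inequality fails and M ≥ 6. We prove 3·4^N ≥ 41N^3 for all N ≥ 6.
For the base case N = 6: 3·4^N = 12288 and 41N^3 = 8856, so 12288 ≥ 8856.
Inductive step: suppose the statement holds for some p ≥ 6, so 3·4^p ≥ 41p^3.
Then 3·4^(p + 1) = 4·(3·4^p) ≥ 4·(41p^3).
Also, for p ≥ 6 we have 4·(41p^3) ≥ 41(p+1)^3, since 4 ≥ (1 + 1/p)^3 for all p ≥ 6.
Combining, 3·4^(p + 1) ≥ 41(p+1)^3.
By induction, the statement is established for all N ≥ 6.
Hence the smallest such M is 6.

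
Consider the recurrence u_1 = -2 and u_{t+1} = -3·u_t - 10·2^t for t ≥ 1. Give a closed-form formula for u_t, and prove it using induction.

u_t = 2(-3)^(t - 1) - 2^(t + 1)

Computing the first terms: u_1 = -2, u_2 = -14, u_3 = 2. This suggests u_t = 2(-3)^(t - 1) - 2^(t + 1).
Base case (t = 1): the formula gives -2 = -2 = u_1.
Suppose the result is true for t = p, so u_p = 2(-3)^(p - 1) - 2^(p + 1).
Then u_{p+1} = -3·u_p - 10·2^p = -3·(2(-3)^(p - 1) - 2^(p + 1)) - 10·2^p = 2(-3)^p - 2^(p + 2) = 2(-3)^((p+1) - 1) - 2^((p+1) + 1),
which is the claimed formula at t = p+1.
This completes the induction.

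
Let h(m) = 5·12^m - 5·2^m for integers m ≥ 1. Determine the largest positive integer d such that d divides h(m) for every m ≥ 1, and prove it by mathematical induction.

Computing the first values: h(1) = 50 and h(2) = 700; gcd(50, 700) = 50, so d ≤ 50.
We prove 50 | 5·12^m - 5·2^m for all m ≥ 1 by induction on m.
When m = 1: h(1) = 50 = 50·(1), so 50 | h(1).
Inductive step: assume the claim holds for m = j, i.e. 50 | h(j). Then
h(j+1) − 12·h(j) = (5·12^(j+1) - 5·2^(j+1)) − 12·(5·12^j - 5·2^j) = (-5)·2^j·(2 − 12) = (50)·2^j. Since 50 | h(j) by the inductive hypothesis, 50 | 12·h(j); and 50 | 50 since 50 = 50·1. Therefore 50 | h(j+1).
Hence, by induction on m, the claim holds for every m ≥ 1.
Therefore the largest such d is 50.

d = 50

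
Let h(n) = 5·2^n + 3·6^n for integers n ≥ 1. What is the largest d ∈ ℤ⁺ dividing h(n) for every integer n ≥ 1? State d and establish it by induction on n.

Computing the first values: h(1) = 28 and h(2) = 128; gcd(28, 128) = 4, so d ≤ 4.
We prove 4 | 5·2^n + 3·6^n for all n ≥ 1 by induction on n.
When n = 1: h(1) = 28 = 4·(7), so 4 | h(1).
Inductive step: assume the claim holds for n = r, i.e. 4 | h(r). Then
h(r+1) − 6·h(r) = (5·2^(r+1) + 3·6^(r+1)) − 6·(5·2^r + 3·6^r) = (5)·2^r·(2 − 6) = (-20)·2^r. Since 4 | h(r) by the inductive hypothesis, 4 | 6·h(r); and 4 | -20 since -20 = 4·-5. Therefore 4 | h(r+1).
By induction, the statement is established for all n ≥ 1.
Therefore the largest such d is 4.

d = 4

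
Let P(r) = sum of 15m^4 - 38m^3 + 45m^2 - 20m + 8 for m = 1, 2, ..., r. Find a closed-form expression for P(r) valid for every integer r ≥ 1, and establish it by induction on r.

We claim P(r) = r(3r^4 - 2r^3 + r^2 + 3r + 5) for all r ≥ 1.
For the base case r = 1: P(1) = 10, and the closed form gives 10. They agree.
Inductive step: suppose the statement holds for some m ≥ 1, so P(m) = m(3m^4 - 2m^3 + m^2 + 3m + 5).
Then P(m+1) = P(m) + (15m^4 + 22m^3 + 21m^2 + 16m + 10) = (m(3m^4 - 2m^3 + m^2 + 3m + 5)) + (15m^4 + 22m^3 + 21m^2 + 16m + 10).
Simplifying, P(m+1) = (m + 1)(3m^4 + 10m^3 + 13m^2 + 11m + 10) = (m+1)(3(m+1)^4 - 2(m+1)^3 + (m+1)^2 + 3(m+1) + 5),
which is the closed form with r = m+1.
Hence, by induction on r, the claim holds for every r ≥ 1.

P(r) = r(3r^4 - 2r^3 + r^2 + 3r + 5)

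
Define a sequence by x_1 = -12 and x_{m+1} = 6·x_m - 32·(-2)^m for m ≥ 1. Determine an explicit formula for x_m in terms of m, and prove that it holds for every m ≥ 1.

Computing the first terms: x_1 = -12, x_2 = -8, x_3 = -176. This suggests x_m = (-2)^(m + 2) - 4·6^(m - 1).
When m = 1: the formula gives -12 = -12 = x_1.
Suppose the result is true for m = j, so x_j = (-2)^(j + 2) - 4·6^(j - 1).
Then x_{j+1} = 6·x_j - 32·(-2)^j = 6·((-2)^(j + 2) - 4·6^(j - 1)) - 32·(-2)^j = (-2)^(j + 3) - 4·6^j = (-2)^((j+1) + 2) - 4·6^((j+1) - 1),
which is the claimed formula at m = j+1.
This completes the induction.

x_m = (-2)^(m + 2) - 4·6^(m - 1)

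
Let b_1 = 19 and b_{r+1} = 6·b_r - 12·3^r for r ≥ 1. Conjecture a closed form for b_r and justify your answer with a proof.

b_r = 4·3^r + 7·6^(r - 1)

Computing the first terms: b_1 = 19, b_2 = 78, b_3 = 360. This suggests b_r = 4·3^r + 7·6^(r - 1).
For the base case r = 1: the formula gives 19 = 19 = b_1.
Inductive step: suppose the statement holds for some p ≥ 1, so b_p = 4·3^p + 7·6^(p - 1).
Then b_{p+1} = 6·b_p - 12·3^p = 6·(4·3^p + 7·6^(p - 1)) - 12·3^p = 4·3^(p + 1) + 7·6^p = 4·3^(p+1) + 7·6^((p+1) - 1),
which is the claimed formula at r = p+1.
By induction, the statement is established for all r ≥ 1.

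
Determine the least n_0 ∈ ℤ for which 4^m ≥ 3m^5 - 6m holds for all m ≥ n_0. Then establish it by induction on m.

n_0 = 9

At m = 8: 65536 < 98256, so the inequality fails and n_0 ≥ 9. We prove 4^m ≥ 3m^5 - 6m for all m ≥ 9.
Base step (m = 9): 4^m = 262144 and 3m^5 - 6m = 177093, so 262144 ≥ 177093.
Inductive step: assume the claim holds for m = r, so 4^r ≥ 3r^5 - 6r.
Then 4^(r + 1) = 4·(4^r) ≥ 4·(3r^5 - 6r).
Also, for r ≥ 9 we have 4·(3r^5 - 6r) ≥ 3(r+1)^5 - 6(r+1), since 4·(3r^5 - 6r) − (3(r+1)^5 - 6(r+1)) = 9r^5 - 15r^4 - 30r^3 - 30r^2 - 33r + 3, which is nonnegative for all r ≥ 9.
Combining, 4^(r + 1) ≥ 3(r+1)^5 - 6(r+1).
By induction, the statement is established for all m ≥ 9.
Hence the smallest such n_0 is 9.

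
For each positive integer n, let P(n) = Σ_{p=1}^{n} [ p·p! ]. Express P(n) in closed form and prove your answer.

We claim P(n) = (n + 1)n! - 1 for all n ≥ 1.
Base case (n = 1): P(1) = 1, and the closed form gives 1. They agree.
Inductive step: suppose the statement holds for some p ≥ 1, so P(p) = (p + 1)p! - 1.
Then P(p+1) = P(p) + ((p + 1)(p + 1)!) = ((p + 1)p! - 1) + ((p + 1)(p + 1)!).
Simplifying, P(p+1) = ((p+1) + 1)(p+1)! - 1,
which is the closed form with n = p+1.
This completes the induction.

P(n) = (n + 1)n! - 1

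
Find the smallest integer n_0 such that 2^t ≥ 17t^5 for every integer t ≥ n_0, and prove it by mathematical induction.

At t = 28: 268435456 < 292576256, so the inequality fails and n_0 ≥ 29. We prove 2^t ≥ 17t^5 for all t ≥ 29.
Base case (t = 29): 2^t = 536870912 and 17t^5 = 348689533, so 536870912 ≥ 348689533.
Inductive step: suppose the statement holds for some k ≥ 29, so 2^k ≥ 17k^5.
Then 2^(k + 1) = 2·(2^k) ≥ 2·(17k^5).
Also, for k ≥ 29 we have 2·(17k^5) ≥ 17(k+1)^5, since 2 ≥ (1 + 1/k)^5 for all k ≥ 29.
Combining, 2^(k + 1) ≥ 17(k+1)^5.
This completes the induction.
Hence the smallest such n_0 is 29.

n_0 = 29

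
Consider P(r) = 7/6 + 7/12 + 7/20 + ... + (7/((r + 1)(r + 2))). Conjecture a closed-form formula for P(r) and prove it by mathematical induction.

We claim P(r) = 7r/(2(r + 2)) for all r ≥ 1.
Base case (r = 1): P(1) = 7/6, and the closed form gives 7/6. They agree.
Inductive step: assume the claim holds for r = m, so P(m) = 7m/(2(m + 2)).
Then P(m+1) = P(m) + (7/((m + 2)(m + 3))) = (7m/(2(m + 2))) + (7/((m + 2)(m + 3))).
Simplifying, P(m+1) = 7(m + 1)/(2(m + 3)) = 7(m+1)/(2((m+1) + 2)),
which is the closed form with r = m+1.
This completes the induction.

P(r) = 7r/(2(r + 2))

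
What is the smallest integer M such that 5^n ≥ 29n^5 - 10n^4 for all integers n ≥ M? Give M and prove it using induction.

M = 9

At n = 8: 390625 < 909312, so the inequality fails and M ≥ 9. We prove 5^n ≥ 29n^5 - 10n^4 for all n ≥ 9.
Base step (n = 9): 5^n = 1953125 and 29n^5 - 10n^4 = 1646811, so 1953125 ≥ 1646811.
Suppose the result is true for n = k, so 5^k ≥ 29k^5 - 10k^4.
Then 5^(k + 1) = 5·(5^k) ≥ 5·(29k^5 - 10k^4).
Also, for k ≥ 9 we have 5·(29k^5 - 10k^4) ≥ 29(k+1)^5 - 10(k+1)^4, since 5·(29k^5 - 10k^4) − (29(k+1)^5 - 10(k+1)^4) = 116k^5 - 185k^4 - 250k^3 - 230k^2 - 105k - 19, which is nonnegative for all k ≥ 9.
Combining, 5^(k + 1) ≥ 29(k+1)^5 - 10(k+1)^4.
By the principle of mathematical induction, the result holds for all n ≥ 9.
Hence the smallest such M is 9.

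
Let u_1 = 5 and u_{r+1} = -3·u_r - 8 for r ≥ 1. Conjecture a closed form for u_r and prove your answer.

Computing the first terms: u_1 = 5, u_2 = -23, u_3 = 61. This suggests u_r = 7(-3)^(r - 1) - 2.
For the base case r = 1: the formula gives 5 = 5 = u_1.
Inductive step: suppose the statement holds for some j ≥ 1, so u_j = 7(-3)^(j - 1) - 2.
Then u_{j+1} = -3·u_j - 8 = -3·(7(-3)^(j - 1) - 2) - 8 = 7(-3)^j - 2 = 7(-3)^((j+1) - 1) - 2,
which is the claimed formula at r = j+1.
By the principle of mathematical induction, the result holds for all r ≥ 1.

u_r = 7(-3)^(r - 1) - 2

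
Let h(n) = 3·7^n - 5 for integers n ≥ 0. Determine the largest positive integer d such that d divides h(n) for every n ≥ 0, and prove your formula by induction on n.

d = 2

Computing the first values: h(0) = -2 and h(1) = 16; gcd(-2, 16) = 2, so d ≤ 2.
We prove 2 | 3·7^n - 5 for all n ≥ 0 by induction on n.
Base case (n = 0): h(0) = -2 = 2·(-1), so 2 | h(0).
Inductive step: assume the claim holds for n = i, i.e. 2 | h(i). Then
h(i+1) = 3·7^(i+1) - 5 = 7·(3·7^i - 5) + 30 = 7·h(i) + 30. The first term is divisible by 2 by the inductive hypothesis, and 30 is divisible by 2. Hence 2 | h(i+1).
Hence, by induction on n, the claim holds for every n ≥ 0.
Therefore the largest such d is 2.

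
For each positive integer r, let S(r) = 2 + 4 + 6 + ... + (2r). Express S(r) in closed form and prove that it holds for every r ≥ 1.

S(r) = r(r + 1)

We claim S(r) = r(r + 1) for all r ≥ 1.
When r = 1: S(1) = 2, and the closed form gives 2. They agree.
Inductive step: assume the claim holds for r = j, so S(j) = j(j + 1).
Then S(j+1) = S(j) + (2j + 2) = (j(j + 1)) + (2j + 2).
Simplifying, S(j+1) = (j + 1)(j + 2) = (j+1)((j+1) + 1),
which is the closed form with r = j+1.
This completes the induction.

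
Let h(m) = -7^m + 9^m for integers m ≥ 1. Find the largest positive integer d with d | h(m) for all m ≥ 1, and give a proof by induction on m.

Computing the first values: h(1) = 2 and h(2) = 32; gcd(2, 32) = 2, so d ≤ 2.
We prove 2 | -7^m + 9^m for all m ≥ 1 by induction on m.
When m = 1: h(1) = 2 = 2·(1), so 2 | h(1).
Inductive step: suppose the statement holds for some i ≥ 1, i.e. 2 | h(i). Then
9^{i+1} − 7^{i+1} = 9·9^i − 7·7^i = 9·(9^i − 7^i) + (2)·7^i. The first term is divisible by 2 by the inductive hypothesis, and the second term (2)·7^i is divisible by 2 since 2 | 2. Hence 2 | h(i+1).
By the principle of mathematical induction, the result holds for all m ≥ 1.
Therefore the largest such d is 2.

d = 2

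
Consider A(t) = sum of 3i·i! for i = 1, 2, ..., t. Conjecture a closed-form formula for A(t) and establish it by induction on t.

We claim A(t) = 3(t + 1)! - 3 for all t ≥ 1.
Base case (t = 1): A(1) = 3, and the closed form gives 3. They agree.
Inductive step: assume the claim holds for t = i, so A(i) = 3(i + 1)! - 3.
Then A(i+1) = A(i) + (3(i + 1)(i + 1)!) = (3(i + 1)! - 3) + (3(i + 1)(i + 1)!).
Simplifying, A(i+1) = 3((i+1) + 1)! - 3,
which is the closed form with t = i+1.
By the principle of mathematical induction, the result holds for all t ≥ 1.

A(t) = 3(t + 1)! - 3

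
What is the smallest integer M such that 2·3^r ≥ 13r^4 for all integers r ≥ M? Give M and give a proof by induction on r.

At r = 10: 118098 < 130000, so the inequality fails and M ≥ 11. We prove 2·3^r ≥ 13r^4 for all r ≥ 11.
When r = 11: 2·3^r = 354294 and 13r^4 = 190333, so 354294 ≥ 190333.
Suppose the result is true for r = i, so 2·3^i ≥ 13i^4.
Then 2·3^(i + 1) = 3·(2·3^i) ≥ 3·(13i^4).
Also, for i ≥ 11 we have 3·(13i^4) ≥ 13(i+1)^4, since 3 ≥ (1 + 1/i)^4 for all i ≥ 11.
Combining, 2·3^(i + 1) ≥ 13(i+1)^4.
This completes the induction.
Hence the smallest such M is 11.

M = 11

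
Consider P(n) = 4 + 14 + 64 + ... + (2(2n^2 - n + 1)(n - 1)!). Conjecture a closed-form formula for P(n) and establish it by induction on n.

We claim P(n) = (4n + 2)n! - 2 for all n ≥ 1.
Base case (n = 1): P(1) = 4, and the closed form gives 4. They agree.
Inductive step: suppose the statement holds for some r ≥ 1, so P(r) = (4r + 2)r! - 2.
Then P(r+1) = P(r) + (2(2r^2 + 3r + 2)r!) = ((4r + 2)r! - 2) + (2(2r^2 + 3r + 2)r!).
Simplifying, P(r+1) = (4(r+1) + 2)(r+1)! - 2,
which is the closed form with n = r+1.
Hence, by induction on n, the claim holds for every n ≥ 1.

P(n) = (4n + 2)n! - 2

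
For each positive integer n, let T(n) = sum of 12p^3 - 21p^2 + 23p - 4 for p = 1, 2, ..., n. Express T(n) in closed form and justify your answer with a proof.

T(n) = n(3n + 2)(n^2 - n + 2)

We claim T(n) = n(3n + 2)(n^2 - n + 2) for all n ≥ 1.
When n = 1: T(1) = 10, and the closed form gives 10. They agree.
Inductive step: assume the claim holds for n = p, so T(p) = p(3p^3 - p^2 + 4p + 4).
Then T(p+1) = T(p) + (12p^3 + 15p^2 + 17p + 10) = (p(3p^3 - p^2 + 4p + 4)) + (12p^3 + 15p^2 + 17p + 10).
Simplifying, T(p+1) = (p + 1)(3p + 5)(p^2 + p + 2) = (p+1)(3(p+1) + 2)((p+1)^2 - (p+1) + 2),
which is the closed form with n = p+1.
By induction, the statement is established for all n ≥ 1.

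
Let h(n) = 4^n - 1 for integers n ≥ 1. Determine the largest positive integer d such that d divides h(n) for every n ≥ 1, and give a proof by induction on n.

Computing the first values: h(1) = 3 and h(2) = 15; gcd(3, 15) = 3, so d ≤ 3.
We prove 3 | 4^n - 1 for all n ≥ 1 by induction on n.
Base step (n = 1): h(1) = 3 = 3·(1), so 3 | h(1).
Inductive step: suppose the statement holds for some r ≥ 1, i.e. 3 | h(r). Then
4^{r+1} − 1^{r+1} = 4·4^r − 1·1^r = 4·(4^r − 1^r) + (3)·1^r. The first term is divisible by 3 by the inductive hypothesis, and the second term (3)·1^r is divisible by 3 since 3 | 3. Hence 3 | h(r+1).
By induction, the statement is established for all n ≥ 1.
Therefore the largest such d is 3.

d = 3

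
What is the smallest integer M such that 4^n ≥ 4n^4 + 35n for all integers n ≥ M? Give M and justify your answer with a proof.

M = 7

At n = 6: 4096 < 5394, so the inequality fails and M ≥ 7. We prove 4^n ≥ 4n^4 + 35n for all n ≥ 7.
For the base case n = 7: 4^n = 16384 and 4n^4 + 35n = 9849, so 16384 ≥ 9849.
For the inductive step, assume it holds for an arbitrary m ≥ 7, so 4^m ≥ 4m^4 + 35m.
Then 4^(m + 1) = 4·(4^m) ≥ 4·(4m^4 + 35m).
Also, for m ≥ 7 we have 4·(4m^4 + 35m) ≥ 4(m+1)^4 + 35(m+1), since 4·(4m^4 + 35m) − (4(m+1)^4 + 35(m+1)) = 12m^4 - 16m^3 - 24m^2 + 89m - 39, which is nonnegative for all m ≥ 7.
Combining, 4^(m + 1) ≥ 4(m+1)^4 + 35(m+1).
By the principle of mathematical induction, the result holds for all n ≥ 7.
Hence the smallest such M is 7.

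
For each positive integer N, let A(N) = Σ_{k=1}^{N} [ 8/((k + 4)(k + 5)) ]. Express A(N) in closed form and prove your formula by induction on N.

A(N) = 8N/(5(N + 5))

We claim A(N) = 8N/(5(N + 5)) for all N ≥ 1.
Base step (N = 1): A(1) = 4/15, and the closed form gives 4/15. They agree.
Inductive step: suppose the statement holds for some k ≥ 1, so A(k) = 8k/(5(k + 5)).
Then A(k+1) = A(k) + (8/((k + 5)(k + 6))) = (8k/(5(k + 5))) + (8/((k + 5)(k + 6))).
Simplifying, A(k+1) = 8(k + 1)/(5(k + 6)) = 8(k+1)/(5((k+1) + 5)),
which is the closed form with N = k+1.
This completes the induction.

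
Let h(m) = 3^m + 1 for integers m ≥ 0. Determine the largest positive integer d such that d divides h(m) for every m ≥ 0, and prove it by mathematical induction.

Computing the first values: h(0) = 2 and h(1) = 4; gcd(2, 4) = 2, so d ≤ 2.
We prove 2 | 3^m + 1 for all m ≥ 0 by induction on m.
Base step (m = 0): h(0) = 2 = 2·(1), so 2 | h(0).
Suppose the result is true for m = j, i.e. 2 | h(j). Then
h(j+1) = 3^(j+1) + 1 = 3·(3^j + 1) - 2 = 3·h(j) - 2. The first term is divisible by 2 by the inductive hypothesis, and -2 is divisible by 2. Hence 2 | h(j+1).
This completes the induction.
Therefore the largest such d is 2.

d = 2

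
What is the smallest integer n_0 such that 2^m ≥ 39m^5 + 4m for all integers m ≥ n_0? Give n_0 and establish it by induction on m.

n_0 = 30

At m = 29: 536870912 < 799934927, so the inequality fails and n_0 ≥ 30. We prove 2^m ≥ 39m^5 + 4m for all m ≥ 30.
Base case (m = 30): 2^m = 1073741824 and 39m^5 + 4m = 947700120, so 1073741824 ≥ 947700120.
Inductive step: assume the claim holds for m = i, so 2^i ≥ 39i^5 + 4i.
Then 2^(i + 1) = 2·(2^i) ≥ 2·(39i^5 + 4i).
Also, for i ≥ 30 we have 2·(39i^5 + 4i) ≥ 39(i+1)^5 + 4(i+1), since 2·(39i^5 + 4i) − (39(i+1)^5 + 4(i+1)) = 39i^5 - 195i^4 - 390i^3 - 390i^2 - 191i - 43, which is nonnegative for all i ≥ 30.
Combining, 2^(i + 1) ≥ 39(i+1)^5 + 4(i+1).
By induction, the statement is established for all m ≥ 30.
Hence the smallest such n_0 is 30.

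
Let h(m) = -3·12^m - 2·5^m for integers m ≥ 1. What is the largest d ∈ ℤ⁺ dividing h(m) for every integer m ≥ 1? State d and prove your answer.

d = 2

Computing the first values: h(1) = -46 and h(2) = -482; gcd(-46, -482) = 2, so d ≤ 2.
We prove 2 | -3·12^m - 2·5^m for all m ≥ 1 by induction on m.
For the base case m = 1: h(1) = -46 = 2·(-23), so 2 | h(1).
Inductive step: suppose the statement holds for some j ≥ 1, i.e. 2 | h(j). Then
h(j+1) − 12·h(j) = (-3·12^(j+1) - 2·5^(j+1)) − 12·(-3·12^j - 2·5^j) = (-2)·5^j·(5 − 12) = (14)·5^j. Since 2 | h(j) by the inductive hypothesis, 2 | 12·h(j); and 2 | 14 since 14 = 2·7. Therefore 2 | h(j+1).
This completes the induction.
Therefore the largest such d is 2.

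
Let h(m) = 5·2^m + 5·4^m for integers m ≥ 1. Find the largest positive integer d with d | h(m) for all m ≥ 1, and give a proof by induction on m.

d = 10

Computing the first values: h(1) = 30 and h(2) = 100; gcd(30, 100) = 10, so d ≤ 10.
We prove 10 | 5·2^m + 5·4^m for all m ≥ 1 by induction on m.
For the base case m = 1: h(1) = 30 = 10·(3), so 10 | h(1).
For the inductive step, assume it holds for an arbitrary k ≥ 1, i.e. 10 | h(k). Then
h(k+1) − 4·h(k) = (5·2^(k+1) + 5·4^(k+1)) − 4·(5·2^k + 5·4^k) = (5)·2^k·(2 − 4) = (-10)·2^k. Since 10 | h(k) by the inductive hypothesis, 10 | 4·h(k); and 10 | -10 since -10 = 10·-1. Therefore 10 | h(k+1).
By the principle of mathematical induction, the result holds for all m ≥ 1.
Therefore the largest such d is 10.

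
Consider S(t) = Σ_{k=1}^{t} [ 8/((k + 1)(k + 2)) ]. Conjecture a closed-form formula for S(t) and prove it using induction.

S(t) = 4t/(t + 2)

We claim S(t) = 4t/(t + 2) for all t ≥ 1.
Base case (t = 1): S(1) = 4/3, and the closed form gives 4/3. They agree.
Suppose the result is true for t = k, so S(k) = 4k/(k + 2).
Then S(k+1) = S(k) + (8/((k + 2)(k + 3))) = (4k/(k + 2)) + (8/((k + 2)(k + 3))).
Simplifying, S(k+1) = 4(k + 1)/(k + 3) = 4(k+1)/((k+1) + 2),
which is the closed form with t = k+1.
By induction, the statement is established for all t ≥ 1.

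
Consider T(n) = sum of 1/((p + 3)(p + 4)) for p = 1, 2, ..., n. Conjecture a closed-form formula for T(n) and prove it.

We claim T(n) = n/(4(n + 4)) for all n ≥ 1.
Base case (n = 1): T(1) = 1/20, and the closed form gives 1/20. They agree.
Suppose the result is true for n = p, so T(p) = p/(4(p + 4)).
Then T(p+1) = T(p) + (1/((p + 4)(p + 5))) = (p/(4(p + 4))) + (1/((p + 4)(p + 5))).
Simplifying, T(p+1) = (p + 1)/(4(p + 5)) = (p+1)/(4((p+1) + 4)),
which is the closed form with n = p+1.
This completes the induction.

T(n) = n/(4(n + 4))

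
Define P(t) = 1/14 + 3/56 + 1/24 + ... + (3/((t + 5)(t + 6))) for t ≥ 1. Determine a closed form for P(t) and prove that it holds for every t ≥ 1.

We claim P(t) = t/(2(t + 6)) for all t ≥ 1.
For the base case t = 1: P(1) = 1/14, and the closed form gives 1/14. They agree.
For the inductive step, assume it holds for an arbitrary r ≥ 1, so P(r) = r/(2(r + 6)).
Then P(r+1) = P(r) + (3/((r + 6)(r + 7))) = (r/(2(r + 6))) + (3/((r + 6)(r + 7))).
Simplifying, P(r+1) = (r + 1)/(2(r + 7)) = (r+1)/(2((r+1) + 6)),
which is the closed form with t = r+1.
Hence, by induction on t, the claim holds for every t ≥ 1.

P(t) = t/(2(t + 6))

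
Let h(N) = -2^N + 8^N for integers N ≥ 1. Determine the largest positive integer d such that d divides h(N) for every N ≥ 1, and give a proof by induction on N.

Computing the first values: h(1) = 6 and h(2) = 60; gcd(6, 60) = 6, so d ≤ 6.
We prove 6 | -2^N + 8^N for all N ≥ 1 by induction on N.
Base case (N = 1): h(1) = 6 = 6·(1), so 6 | h(1).
Suppose the result is true for N = i, i.e. 6 | h(i). Then
8^{i+1} − 2^{i+1} = 8·8^i − 2·2^i = 8·(8^i − 2^i) + (6)·2^i. The first term is divisible by 6 by the inductive hypothesis, and the second term (6)·2^i is divisible by 6 since 6 | 6. Hence 6 | h(i+1).
By induction, the statement is established for all N ≥ 1.
Therefore the largest such d is 6.

d = 6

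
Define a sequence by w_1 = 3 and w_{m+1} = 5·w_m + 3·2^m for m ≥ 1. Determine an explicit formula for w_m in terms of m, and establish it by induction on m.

Computing the first terms: w_1 = 3, w_2 = 21, w_3 = 117. This suggests w_m = -2^m + 5^m.
Base step (m = 1): the formula gives 3 = 3 = w_1.
Inductive step: assume the claim holds for m = i, so w_i = -2^i + 5^i.
Then w_{i+1} = 5·w_i + 3·2^i = 5·(-2^i + 5^i) + 3·2^i = -2^(i + 1) + 5^(i + 1),
which is the claimed formula at m = i+1.
Hence, by induction on m, the claim holds for every m ≥ 1.

w_m = -2^m + 5^m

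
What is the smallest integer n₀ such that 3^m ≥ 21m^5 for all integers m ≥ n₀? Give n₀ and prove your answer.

At m = 15: 14348907 < 15946875, so the inequality fails and n₀ ≥ 16. We prove 3^m ≥ 21m^5 for all m ≥ 16.
Base case (m = 16): 3^m = 43046721 and 21m^5 = 22020096, so 43046721 ≥ 22020096.
Inductive step: assume the claim holds for m = i, so 3^i ≥ 21i^5.
Then 3^(i + 1) = 3·(3^i) ≥ 3·(21i^5).
Also, for i ≥ 16 we have 3·(21i^5) ≥ 21(i+1)^5, since 3 ≥ (1 + 1/i)^5 for all i ≥ 16.
Combining, 3^(i + 1) ≥ 21(i+1)^5.
By the principle of mathematical induction, the result holds for all m ≥ 16.
Hence the smallest such n₀ is 16.

n₀ = 16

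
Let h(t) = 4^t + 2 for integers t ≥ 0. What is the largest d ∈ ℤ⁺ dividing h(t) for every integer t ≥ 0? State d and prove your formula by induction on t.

d = 3

Computing the first values: h(0) = 3 and h(1) = 6; gcd(3, 6) = 3, so d ≤ 3.
We prove 3 | 4^t + 2 for all t ≥ 0 by induction on t.
For the base case t = 0: h(0) = 3 = 3·(1), so 3 | h(0).
For the inductive step, assume it holds for an arbitrary k ≥ 0, i.e. 3 | h(k). Then
h(k+1) = 4^(k+1) + 2 = 4·(4^k + 2) - 6 = 4·h(k) - 6. The first term is divisible by 3 by the inductive hypothesis, and -6 is divisible by 3. Hence 3 | h(k+1).
Hence, by induction on t, the claim holds for every t ≥ 0.
Therefore the largest such d is 3.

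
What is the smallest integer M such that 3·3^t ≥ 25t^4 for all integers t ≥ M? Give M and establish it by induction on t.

M = 11

At t = 10: 177147 < 250000, so the inequality fails and M ≥ 11. We prove 3·3^t ≥ 25t^4 for all t ≥ 11.
Base case (t = 11): 3·3^t = 531441 and 25t^4 = 366025, so 531441 ≥ 366025.
Suppose the result is true for t = m, so 3·3^m ≥ 25m^4.
Then 3·3^(m + 1) = 3·(3·3^m) ≥ 3·(25m^4).
Also, for m ≥ 11 we have 3·(25m^4) ≥ 25(m+1)^4, since 3 ≥ (1 + 1/m)^4 for all m ≥ 11.
Combining, 3·3^(m + 1) ≥ 25(m+1)^4.
Hence, by induction on t, the claim holds for every t ≥ 11.
Hence the smallest such M is 11.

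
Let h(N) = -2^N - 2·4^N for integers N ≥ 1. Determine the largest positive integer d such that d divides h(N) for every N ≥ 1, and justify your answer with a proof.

Computing the first values: h(1) = -10 and h(2) = -36; gcd(-10, -36) = 2, so d ≤ 2.
We prove 2 | -2^N - 2·4^N for all N ≥ 1 by induction on N.
Base case (N = 1): h(1) = -10 = 2·(-5), so 2 | h(1).
Inductive step: suppose the statement holds for some r ≥ 1, i.e. 2 | h(r). Then
h(r+1) − 4·h(r) = (-2^(r+1) - 2·4^(r+1)) − 4·(-2^r - 2·4^r) = (-1)·2^r·(2 − 4) = (2)·2^r. Since 2 | h(r) by the inductive hypothesis, 2 | 4·h(r); and 2 | 2 since 2 = 2·1. Therefore 2 | h(r+1).
Hence, by induction on N, the claim holds for every N ≥ 1.
Therefore the largest such d is 2.

d = 2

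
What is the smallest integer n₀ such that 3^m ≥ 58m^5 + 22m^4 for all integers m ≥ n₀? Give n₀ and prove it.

At m = 16: 43046721 < 62259200, so the inequality fails and n₀ ≥ 17. We prove 3^m ≥ 58m^5 + 22m^4 for all m ≥ 17.
Base case (m = 17): 3^m = 129140163 and 58m^5 + 22m^4 = 84189168, so 129140163 ≥ 84189168.
Inductive step: suppose the statement holds for some r ≥ 17, so 3^r ≥ 58r^5 + 22r^4.
Then 3^(r + 1) = 3·(3^r) ≥ 3·(58r^5 + 22r^4).
Also, for r ≥ 17 we have 3·(58r^5 + 22r^4) ≥ 58(r+1)^5 + 22(r+1)^4, since 3·(58r^5 + 22r^4) − (58(r+1)^5 + 22(r+1)^4) = 116r^5 - 246r^4 - 668r^3 - 712r^2 - 378r - 80, which is nonnegative for all r ≥ 17.
Combining, 3^(r + 1) ≥ 58(r+1)^5 + 22(r+1)^4.
By the principle of mathematical induction, the result holds for all m ≥ 17.
Hence the smallest such n₀ is 17.

n₀ = 17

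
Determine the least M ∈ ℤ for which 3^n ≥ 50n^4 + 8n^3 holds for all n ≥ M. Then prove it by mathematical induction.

At n = 12: 531441 < 1050624, so the inequality fails and M ≥ 13. We prove 3^n ≥ 50n^4 + 8n^3 for all n ≥ 13.
When n = 13: 3^n = 1594323 and 50n^4 + 8n^3 = 1445626, so 1594323 ≥ 1445626.
Inductive step: assume the claim holds for n = r, so 3^r ≥ 50r^4 + 8r^3.
Then 3^(r + 1) = 3·(3^r) ≥ 3·(50r^4 + 8r^3).
Also, for r ≥ 13 we have 3·(50r^4 + 8r^3) ≥ 50(r+1)^4 + 8(r+1)^3, since 3·(50r^4 + 8r^3) − (50(r+1)^4 + 8(r+1)^3) = 100r^4 - 184r^3 - 324r^2 - 224r - 58, which is nonnegative for all r ≥ 13.
Combining, 3^(r + 1) ≥ 50(r+1)^4 + 8(r+1)^3.
By induction, the statement is established for all n ≥ 13.
Hence the smallest such M is 13.

M = 13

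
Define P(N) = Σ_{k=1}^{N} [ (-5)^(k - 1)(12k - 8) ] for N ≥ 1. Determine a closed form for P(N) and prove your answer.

We claim P(N) = (-5)^N(-2N + 1) - 1 for all N ≥ 1.
Base step (N = 1): P(1) = 4, and the closed form gives 4. They agree.
Inductive step: suppose the statement holds for some k ≥ 1, so P(k) = (-5)^k(-2k + 1) - 1.
Then P(k+1) = P(k) + ((-5)^k(12k + 4)) = ((-5)^k(-2k + 1) - 1) + ((-5)^k(12k + 4)).
Simplifying, P(k+1) = 10(-5)^k·k + 5(-5)^k - 1 = (-5)^(k+1)(-2(k+1) + 1) - 1,
which is the closed form with N = k+1.
Hence, by induction on N, the claim holds for every N ≥ 1.

P(N) = (-5)^N(-2N + 1) - 1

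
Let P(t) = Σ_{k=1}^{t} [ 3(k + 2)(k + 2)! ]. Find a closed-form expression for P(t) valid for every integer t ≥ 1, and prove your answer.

P(t) = 3(t + 3)! - 18

We claim P(t) = 3(t + 3)! - 18 for all t ≥ 1.
Base case (t = 1): P(1) = 54, and the closed form gives 54. They agree.
Inductive step: assume the claim holds for t = k, so P(k) = 3(k + 3)! - 18.
Then P(k+1) = P(k) + (3(k + 3)(k + 3)!) = (3(k + 3)! - 18) + (3(k + 3)(k + 3)!).
Simplifying, P(k+1) = 3((k+1) + 3)! - 18,
which is the closed form with t = k+1.
This completes the induction.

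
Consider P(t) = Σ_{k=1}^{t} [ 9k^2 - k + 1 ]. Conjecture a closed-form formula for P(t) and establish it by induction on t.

We claim P(t) = t(3t^2 + 4t + 2) for all t ≥ 1.
Base step (t = 1): P(1) = 9, and the closed form gives 9. They agree.
Suppose the result is true for t = k, so P(k) = k(3k^2 + 4k + 2).
Then P(k+1) = P(k) + (-k + 9(k + 1)^2) = (k(3k^2 + 4k + 2)) + (-k + 9(k + 1)^2).
Simplifying, P(k+1) = (k + 1)(3k^2 + 10k + 9) = (k+1)(3(k+1)^2 + 4(k+1) + 2),
which is the closed form with t = k+1.
Hence, by induction on t, the claim holds for every t ≥ 1.

P(t) = t(3t^2 + 4t + 2)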